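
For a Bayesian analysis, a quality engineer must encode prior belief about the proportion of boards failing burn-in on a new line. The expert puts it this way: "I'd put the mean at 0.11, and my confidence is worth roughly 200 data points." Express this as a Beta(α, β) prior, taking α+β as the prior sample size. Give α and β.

α = 22, β = 178

Under the effective-sample-size interpretation, Beta(α, β) has prior mean α/(α+β) and prior sample size α+β.
So α+β = 200 and α/(α+β) = 0.11, giving α = 0.11·200 = 22 and β = 200 − 22 = 178.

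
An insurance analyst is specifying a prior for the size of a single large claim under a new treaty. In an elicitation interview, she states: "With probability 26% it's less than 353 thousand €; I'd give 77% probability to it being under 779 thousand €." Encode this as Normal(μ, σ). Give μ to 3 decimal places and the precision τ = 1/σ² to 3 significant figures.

The p-quantile of Normal(μ,σ) is μ + z_p·σ, with z_{0.26} = -0.6433 and z_{0.77} = 0.7388.
Eliminate σ: μ = (z₂·x₁ − z₁·x₂)/(z₂ − z₁) = (0.7388·353 − (-0.6433)·779)/1.382 = 551.283.
Then σ = (x₂ − x₁)/(z₂ − z₁) = (779 − 353)/1.382 = 308.206.
Precision τ = 1/σ² = 1/308.2² = 1.05e-05.

μ = 551.283, τ = 1.05e-05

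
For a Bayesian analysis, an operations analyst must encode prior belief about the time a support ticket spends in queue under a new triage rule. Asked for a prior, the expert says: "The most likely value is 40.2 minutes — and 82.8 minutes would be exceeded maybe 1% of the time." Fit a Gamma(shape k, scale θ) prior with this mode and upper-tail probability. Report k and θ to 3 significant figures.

Gamma(k,θ) with k>1 has mode (k−1)θ, so θ = 40.2/(k−1).
Need P(X < 82.8) = 0.99 with θ tied to k this way. Start at k = 2, θ = 40.2: P(X<82.8) ≈ 0.610.
Too low — raise k to concentrate. Iterating converges to k ≈ 10.4.
Then θ = 40.2/(10.4−1) ≈ 4.3.

k ≈ 10.4, θ ≈ 4.3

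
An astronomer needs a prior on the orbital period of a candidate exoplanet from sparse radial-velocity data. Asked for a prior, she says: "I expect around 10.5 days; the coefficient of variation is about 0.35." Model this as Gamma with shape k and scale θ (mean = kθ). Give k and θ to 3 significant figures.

For Gamma(k, scale θ): mean = kθ, variance = kθ², so CV = 1/√k.
CV = 0.35, hence k = 1/CV² = 8.16.
Then θ = mean/k = 10.5/8.16 = 1.29.

k ≈ 8.16, θ ≈ 1.29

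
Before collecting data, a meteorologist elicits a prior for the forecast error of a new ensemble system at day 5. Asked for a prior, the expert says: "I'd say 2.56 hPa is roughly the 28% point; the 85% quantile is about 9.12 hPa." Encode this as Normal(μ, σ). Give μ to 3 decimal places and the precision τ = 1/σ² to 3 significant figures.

The p-quantile of Normal(μ,σ) is μ + z_p·σ, with z_{0.28} = -0.5828 and z_{0.85} = 1.036.
Eliminate σ: μ = (z₂·x₁ − z₁·x₂)/(z₂ − z₁) = (1.036·2.56 − (-0.5828)·9.12)/1.619 = 4.921.
Then σ = (x₂ − x₁)/(z₂ − z₁) = (9.12 − 2.56)/1.619 = 4.051.
Precision τ = 1/σ² = 1/4.051² = 0.0609.

μ = 4.921, τ = 0.0609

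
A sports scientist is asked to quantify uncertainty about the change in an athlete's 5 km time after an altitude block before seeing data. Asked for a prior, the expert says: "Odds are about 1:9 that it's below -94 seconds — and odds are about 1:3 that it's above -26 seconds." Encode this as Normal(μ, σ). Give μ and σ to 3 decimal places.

For Normal(μ,σ), the p-quantile is μ + z_p·σ. Here z_{0.1} = -1.282, z_{0.75} = 0.6745.
So -94 = μ − 1.282σ and -26 = μ + 0.6745σ.
Subtracting: σ = (-26 − -94)/(0.6745 − (-1.282)) = 34.764.
Then μ = -94 − (-1.282)·34.764 = -49.448.

μ = -49.448, σ = 34.764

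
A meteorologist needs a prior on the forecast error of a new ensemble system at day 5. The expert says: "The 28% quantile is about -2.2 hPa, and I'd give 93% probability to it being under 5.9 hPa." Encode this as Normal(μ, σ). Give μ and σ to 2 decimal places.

μ = 0.09, σ = 3.93

The p-quantile of Normal(μ,σ) is μ + z_p·σ, with z_{0.28} = -0.5828 and z_{0.93} = 1.476.
Eliminate σ: μ = (z₂·x₁ − z₁·x₂)/(z₂ − z₁) = (1.476·-2.2 − (-0.5828)·5.9)/2.059 = 0.09.
Then σ = (x₂ − x₁)/(z₂ − z₁) = (5.9 − -2.2)/2.059 = 3.93.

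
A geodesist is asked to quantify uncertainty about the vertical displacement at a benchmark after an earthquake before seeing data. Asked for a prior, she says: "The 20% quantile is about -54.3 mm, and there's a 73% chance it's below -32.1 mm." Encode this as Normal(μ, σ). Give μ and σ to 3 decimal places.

μ = -41.454, σ = 15.264

For Normal(μ,σ), the p-quantile is μ + z_p·σ. Here z_{0.2} = -0.8416, z_{0.73} = 0.6128.
So -54.3 = μ − 0.8416σ and -32.1 = μ + 0.6128σ.
Subtracting: σ = (-32.1 − -54.3)/(0.6128 − (-0.8416)) = 15.264.
Then μ = -54.3 − (-0.8416)·15.264 = -41.454.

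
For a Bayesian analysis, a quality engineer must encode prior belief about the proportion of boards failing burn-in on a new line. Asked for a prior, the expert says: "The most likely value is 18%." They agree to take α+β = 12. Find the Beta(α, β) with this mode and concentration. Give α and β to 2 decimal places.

α = 2.80, β = 9.20

For α,β > 1 the Beta mode is (α−1)/(α+β−2). With α+β = 12, the mode is (α−1)/10.
Set (α−1)/10 = 0.18 → α = 1 + 0.18·10 = 2.80.
β = 12 − α = 9.20.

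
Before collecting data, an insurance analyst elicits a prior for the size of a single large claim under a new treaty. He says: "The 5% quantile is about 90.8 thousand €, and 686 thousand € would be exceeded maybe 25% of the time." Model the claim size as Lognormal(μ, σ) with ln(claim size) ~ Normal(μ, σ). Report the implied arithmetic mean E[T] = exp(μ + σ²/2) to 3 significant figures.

E[T] ≈ 557 thousand €

If T ~ Lognormal(μ,σ) then ln T ~ Normal(μ,σ), so the p-quantile of ln T is μ + z_p·σ.
ln(90.8) = 4.509 and ln(686) = 6.531; z_{0.05} = -1.645, z_{0.75} = 0.6745.
σ = (6.531 − 4.509)/(0.6745 − (-1.645)) = 0.872.
μ = 4.509 − (-1.645)·0.872 = 5.943.
E[T] = exp(μ + σ²/2) = exp(5.943 + 0.3801) = 557 thousand €.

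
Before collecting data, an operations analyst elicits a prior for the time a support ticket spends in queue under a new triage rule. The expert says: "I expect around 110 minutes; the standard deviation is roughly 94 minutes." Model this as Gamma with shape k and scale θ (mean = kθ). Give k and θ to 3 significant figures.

For Gamma(k, scale θ): mean = kθ, variance = kθ², so CV = 1/√k.
CV = SD/mean = 94/110 = 0.8545, hence k = 1/CV² = 1.37.
Then θ = mean/k = 110/1.37 = 80.3.

k ≈ 1.37, θ ≈ 80.3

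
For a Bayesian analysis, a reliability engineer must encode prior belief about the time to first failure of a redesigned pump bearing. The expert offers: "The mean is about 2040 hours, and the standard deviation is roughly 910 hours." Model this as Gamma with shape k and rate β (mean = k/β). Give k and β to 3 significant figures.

For Gamma(k, rate β): mean = k/β, variance = k/β², so CV = 1/√k.
CV = SD/mean = 910/2040 = 0.4461, hence k = 1/CV² = 5.03.
Then β = k/mean = 5.03/2040 = 0.00246.

k ≈ 5.03, β ≈ 0.00246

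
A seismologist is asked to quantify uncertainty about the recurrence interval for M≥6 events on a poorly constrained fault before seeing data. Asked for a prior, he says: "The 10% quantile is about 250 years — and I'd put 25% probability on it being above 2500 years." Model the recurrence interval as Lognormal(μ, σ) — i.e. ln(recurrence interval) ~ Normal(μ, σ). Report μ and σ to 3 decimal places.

If T ~ Lognormal(μ,σ) then ln T ~ Normal(μ,σ), so the p-quantile of ln T is μ + z_p·σ.
ln(250) = 5.521 and ln(2500) = 7.824; z_{0.1} = -1.282, z_{0.75} = 0.6745.
σ = (7.824 − 5.521)/(0.6745 − (-1.282)) = 1.177.
μ = 5.521 − (-1.282)·1.177 = 7.030.

μ ≈ 7.030, σ ≈ 1.177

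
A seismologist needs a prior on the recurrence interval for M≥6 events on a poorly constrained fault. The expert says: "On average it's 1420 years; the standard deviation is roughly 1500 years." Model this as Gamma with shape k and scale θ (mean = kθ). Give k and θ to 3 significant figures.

k ≈ 0.896, θ ≈ 1580

For Gamma(k, scale θ): mean = kθ, variance = kθ², so CV = 1/√k.
CV = SD/mean = 1500/1420 = 1.056, hence k = 1/CV² = 0.896.
Then θ = mean/k = 1420/0.896 = 1580.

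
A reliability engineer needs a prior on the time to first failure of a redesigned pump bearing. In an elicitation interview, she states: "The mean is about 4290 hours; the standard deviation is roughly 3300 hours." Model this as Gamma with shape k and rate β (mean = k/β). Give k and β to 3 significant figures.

For Gamma(k, rate β): mean = k/β, variance = k/β², so CV = 1/√k.
CV = SD/mean = 3300/4290 = 0.7692, hence k = 1/CV² = 1.69.
Then β = k/mean = 1.69/4290 = 0.000394.

k ≈ 1.69, β ≈ 0.000394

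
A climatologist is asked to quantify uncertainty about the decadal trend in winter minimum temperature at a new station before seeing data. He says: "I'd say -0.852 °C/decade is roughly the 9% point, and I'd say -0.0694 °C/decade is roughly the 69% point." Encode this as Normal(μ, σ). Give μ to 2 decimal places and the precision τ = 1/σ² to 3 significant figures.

The p-quantile of Normal(μ,σ) is μ + z_p·σ, with z_{0.09} = -1.341 and z_{0.69} = 0.4959.
Eliminate σ: μ = (z₂·x₁ − z₁·x₂)/(z₂ − z₁) = (0.4959·-0.852 − (-1.341)·-0.0694)/1.837 = -0.28.
Then σ = (x₂ − x₁)/(z₂ − z₁) = (-0.0694 − -0.852)/1.837 = 0.43.
Precision τ = 1/σ² = 1/0.4261² = 5.51.

μ = -0.28, τ = 5.51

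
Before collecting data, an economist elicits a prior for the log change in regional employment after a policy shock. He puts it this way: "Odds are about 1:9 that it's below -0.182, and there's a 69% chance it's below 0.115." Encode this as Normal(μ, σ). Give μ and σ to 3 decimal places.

μ = 0.032, σ = 0.167

For Normal(μ,σ), the p-quantile is μ + z_p·σ. Here z_{0.1} = -1.282, z_{0.69} = 0.4959.
So -0.182 = μ − 1.282σ and 0.115 = μ + 0.4959σ.
Subtracting: σ = (0.115 − -0.182)/(0.4959 − (-1.282)) = 0.167.
Then μ = -0.182 − (-1.282)·0.167 = 0.032.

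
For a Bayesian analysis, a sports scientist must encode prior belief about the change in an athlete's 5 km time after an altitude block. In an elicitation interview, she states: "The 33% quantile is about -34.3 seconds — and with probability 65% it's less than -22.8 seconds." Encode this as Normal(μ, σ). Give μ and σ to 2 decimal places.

μ = -28.17, σ = 13.94

The p-quantile of Normal(μ,σ) is μ + z_p·σ, with z_{0.33} = -0.4399 and z_{0.65} = 0.3853.
Eliminate σ: μ = (z₂·x₁ − z₁·x₂)/(z₂ − z₁) = (0.3853·-34.3 − (-0.4399)·-22.8)/0.8252 = -28.17.
Then σ = (x₂ − x₁)/(z₂ − z₁) = (-22.8 − -34.3)/0.8252 = 13.94.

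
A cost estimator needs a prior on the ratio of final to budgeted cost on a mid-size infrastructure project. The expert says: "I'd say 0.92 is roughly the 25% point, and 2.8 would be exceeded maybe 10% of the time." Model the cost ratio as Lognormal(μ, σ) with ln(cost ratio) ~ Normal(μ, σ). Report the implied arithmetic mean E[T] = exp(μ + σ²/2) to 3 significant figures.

E[T] ≈ 1.59

If T ~ Lognormal(μ,σ) then ln T ~ Normal(μ,σ), so the p-quantile of ln T is μ + z_p·σ.
ln(0.92) = -0.08338 and ln(2.8) = 1.03; z_{0.25} = -0.6745, z_{0.9} = 1.282.
σ = (1.03 − -0.08338)/(1.282 − (-0.6745)) = 0.569.
μ = -0.08338 − (-0.6745)·0.569 = 0.300.
E[T] = exp(μ + σ²/2) = exp(0.300 + 0.1619) = 1.59.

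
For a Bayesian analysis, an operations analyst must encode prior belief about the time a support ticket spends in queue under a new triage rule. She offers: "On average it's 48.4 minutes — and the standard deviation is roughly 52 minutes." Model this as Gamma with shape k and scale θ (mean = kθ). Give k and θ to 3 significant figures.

k ≈ 0.866, θ ≈ 55.9

For Gamma(k, scale θ): mean = kθ, variance = kθ², so CV = 1/√k.
CV = SD/mean = 52/48.4 = 1.074, hence k = 1/CV² = 0.866.
Then θ = mean/k = 48.4/0.866 = 55.9.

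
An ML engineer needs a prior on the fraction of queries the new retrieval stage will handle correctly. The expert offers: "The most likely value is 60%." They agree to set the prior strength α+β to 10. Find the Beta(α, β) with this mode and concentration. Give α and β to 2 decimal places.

For α,β > 1 the Beta mode is (α−1)/(α+β−2). With α+β = 10, the mode is (α−1)/8.
Set (α−1)/8 = 0.6 → α = 1 + 0.6·8 = 5.80.
β = 10 − α = 4.20.

α = 5.80, β = 4.20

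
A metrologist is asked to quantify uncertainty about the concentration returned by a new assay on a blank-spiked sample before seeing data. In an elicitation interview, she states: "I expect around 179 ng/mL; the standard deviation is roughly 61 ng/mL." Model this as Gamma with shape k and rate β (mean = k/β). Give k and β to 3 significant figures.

k ≈ 8.61, β ≈ 0.0481

For Gamma(k, rate β): mean = k/β, variance = k/β², so CV = 1/√k.
CV = SD/mean = 61/179 = 0.3408, hence k = 1/CV² = 8.61.
Then β = k/mean = 8.61/179 = 0.0481.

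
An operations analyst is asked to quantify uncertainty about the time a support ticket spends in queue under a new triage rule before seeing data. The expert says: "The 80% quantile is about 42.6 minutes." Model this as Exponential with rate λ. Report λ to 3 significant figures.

λ ≈ 0.0378

P(T < 42.6) = 1 − e^(−λ·42.6) = 0.8, so λ = −ln(1−0.8)/42.6 = −ln(0.2)/42.6 = 0.0378.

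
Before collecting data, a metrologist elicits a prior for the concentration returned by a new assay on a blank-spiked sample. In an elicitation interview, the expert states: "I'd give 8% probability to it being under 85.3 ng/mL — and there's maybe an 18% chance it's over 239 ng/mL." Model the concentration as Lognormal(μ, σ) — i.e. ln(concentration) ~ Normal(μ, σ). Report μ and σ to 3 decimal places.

If T ~ Lognormal(μ,σ) then ln T ~ Normal(μ,σ), so the p-quantile of ln T is μ + z_p·σ.
ln(85.3) = 4.446 and ln(239) = 5.476; z_{0.08} = -1.405, z_{0.82} = 0.9154.
σ = (5.476 − 4.446)/(0.9154 − (-1.405)) = 0.444.
μ = 4.446 − (-1.405)·0.444 = 5.070.

μ ≈ 5.070, σ ≈ 0.444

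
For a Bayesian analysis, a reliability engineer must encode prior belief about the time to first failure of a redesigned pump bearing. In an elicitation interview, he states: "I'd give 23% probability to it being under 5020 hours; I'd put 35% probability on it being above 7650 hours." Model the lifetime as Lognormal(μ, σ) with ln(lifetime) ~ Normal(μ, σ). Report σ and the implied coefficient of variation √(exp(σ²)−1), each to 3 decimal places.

σ ≈ 0.375, CV ≈ 0.388

If T ~ Lognormal(μ,σ) then ln T ~ Normal(μ,σ), so the p-quantile of ln T is μ + z_p·σ.
ln(5020) = 8.521 and ln(7650) = 8.942; z_{0.23} = -0.7388, z_{0.65} = 0.3853.
σ = (8.942 − 8.521)/(0.3853 − (-0.7388)) = 0.375.
μ = 8.521 − (-0.7388)·0.375 = 8.798.
CV = √(exp(σ²)−1) = √(exp(0.1404)−1) = 0.388.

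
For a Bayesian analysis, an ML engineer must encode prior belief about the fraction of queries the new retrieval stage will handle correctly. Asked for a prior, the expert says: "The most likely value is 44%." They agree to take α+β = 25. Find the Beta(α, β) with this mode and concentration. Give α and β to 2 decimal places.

α = 11.12, β = 13.88

For α,β > 1 the Beta mode is (α−1)/(α+β−2). With α+β = 25, the mode is (α−1)/23.
Set (α−1)/23 = 0.44 → α = 1 + 0.44·23 = 11.12.
β = 25 − α = 13.88.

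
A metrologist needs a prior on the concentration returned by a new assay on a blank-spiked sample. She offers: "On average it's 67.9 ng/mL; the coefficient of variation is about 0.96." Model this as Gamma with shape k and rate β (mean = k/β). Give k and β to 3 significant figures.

k ≈ 1.09, β ≈ 0.016

For Gamma(k, rate β): mean = k/β, variance = k/β², so CV = 1/√k.
CV = 0.96, hence k = 1/CV² = 1.09.
Then β = k/mean = 1.09/67.9 = 0.016.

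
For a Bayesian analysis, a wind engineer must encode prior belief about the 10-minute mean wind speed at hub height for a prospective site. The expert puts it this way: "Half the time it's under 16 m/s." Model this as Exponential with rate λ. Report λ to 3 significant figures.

λ ≈ 0.0433

Exponential median = ln 2 / λ, so λ = ln 2 / 16.0 = 0.0433.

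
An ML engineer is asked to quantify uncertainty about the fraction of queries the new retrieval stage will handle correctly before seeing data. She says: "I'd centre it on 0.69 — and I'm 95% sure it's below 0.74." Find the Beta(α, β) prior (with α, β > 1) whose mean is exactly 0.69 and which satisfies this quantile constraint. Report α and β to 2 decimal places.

With mean 0.69 fixed, write α = 0.69s, β = 0.31s where s = α+β.
Need P(θ < 0.74) = 0.95 under Beta(0.69s, 0.31s). Normal approximation: (q−m)/√(m(1−m)/s) ≈ z_{0.95} = 1.64, so s ≈ 0.69·0.31·(1.64)²/(0.74−0.69)² = 231.5.
At s = 231.5: P(θ<0.74) ≈ 0.954. Adjusting to match 0.95 gives s ≈ 221.68.
So α = 0.69·221.68 ≈ 152.96, β = 0.31·221.68 ≈ 68.72.

α ≈ 152.96, β ≈ 68.72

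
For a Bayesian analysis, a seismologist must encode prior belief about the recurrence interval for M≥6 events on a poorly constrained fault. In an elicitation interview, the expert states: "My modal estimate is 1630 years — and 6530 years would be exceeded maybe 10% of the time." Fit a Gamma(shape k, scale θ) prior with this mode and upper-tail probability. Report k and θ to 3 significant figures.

k ≈ 1.95, θ ≈ 1710

Gamma(k,θ) with k>1 has mode (k−1)θ, so θ = 1630/(k−1).
Need P(X < 6530) = 0.9 with θ tied to k this way. Start at k = 2, θ = 1630: P(X<6530) ≈ 0.909.
Too high — lower k to spread out. Iterating converges to k ≈ 1.95.
Then θ = 1630/(1.95−1) ≈ 1710.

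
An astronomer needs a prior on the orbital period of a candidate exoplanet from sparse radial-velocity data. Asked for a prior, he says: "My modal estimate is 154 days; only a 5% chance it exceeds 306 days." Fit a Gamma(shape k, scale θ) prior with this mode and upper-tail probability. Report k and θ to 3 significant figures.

Gamma(k,θ) with k>1 has mode (k−1)θ, so θ = 154/(k−1).
Need P(X < 306) = 0.95 with θ tied to k this way. Start at k = 2, θ = 154: P(X<306) ≈ 0.590.
Too low — raise k to concentrate. Iterating converges to k ≈ 6.88.
Then θ = 154/(6.88−1) ≈ 26.2.

k ≈ 6.88, θ ≈ 26.2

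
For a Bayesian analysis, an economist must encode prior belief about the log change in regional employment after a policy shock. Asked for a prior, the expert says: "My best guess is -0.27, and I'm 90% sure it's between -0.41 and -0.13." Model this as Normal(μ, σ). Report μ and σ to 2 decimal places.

μ = -0.27, σ = 0.09

A symmetric 90% interval runs μ ± z·σ with z = 1.645.
Half-width = 0.14, so σ = 0.14/1.645 = 0.09.
μ is the stated best guess, -0.27.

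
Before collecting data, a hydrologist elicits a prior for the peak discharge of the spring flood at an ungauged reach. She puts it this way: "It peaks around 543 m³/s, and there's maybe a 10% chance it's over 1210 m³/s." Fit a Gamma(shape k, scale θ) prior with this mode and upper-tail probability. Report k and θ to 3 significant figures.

k ≈ 4, θ ≈ 181

Gamma(k,θ) with k>1 has mode (k−1)θ, so θ = 543/(k−1).
Need P(X < 1210) = 0.9 with θ tied to k this way. Start at k = 2, θ = 543: P(X<1210) ≈ 0.652.
Too low — raise k to concentrate. Iterating converges to k ≈ 4.
Then θ = 543/(4−1) ≈ 181.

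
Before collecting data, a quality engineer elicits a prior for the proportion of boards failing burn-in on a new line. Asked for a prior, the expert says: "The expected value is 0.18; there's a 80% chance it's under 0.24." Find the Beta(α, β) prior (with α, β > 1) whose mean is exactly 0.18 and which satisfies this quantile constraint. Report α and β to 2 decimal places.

α ≈ 4.70, β ≈ 21.41

With mean 0.18 fixed, write α = 0.18s, β = 0.82s where s = α+β.
Need P(θ < 0.24) = 0.8 under Beta(0.18s, 0.82s). Normal approximation: (q−m)/√(m(1−m)/s) ≈ z_{0.8} = 0.842, so s ≈ 0.18·0.82·(0.842)²/(0.24−0.18)² = 29.0.
At s = 29.0: P(θ<0.24) ≈ 0.810. Adjusting to match 0.8 gives s ≈ 26.11.
So α = 0.18·26.11 ≈ 4.70, β = 0.82·26.11 ≈ 21.41.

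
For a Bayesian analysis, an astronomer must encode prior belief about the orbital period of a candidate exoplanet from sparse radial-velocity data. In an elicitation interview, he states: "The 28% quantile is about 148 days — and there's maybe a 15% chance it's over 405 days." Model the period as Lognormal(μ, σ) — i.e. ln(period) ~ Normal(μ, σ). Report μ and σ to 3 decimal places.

If T ~ Lognormal(μ,σ) then ln T ~ Normal(μ,σ), so the p-quantile of ln T is μ + z_p·σ.
ln(148) = 4.997 and ln(405) = 6.004; z_{0.28} = -0.5828, z_{0.85} = 1.036.
σ = (6.004 − 4.997)/(1.036 − (-0.5828)) = 0.622.
μ = 4.997 − (-0.5828)·0.622 = 5.360.

μ ≈ 5.360, σ ≈ 0.622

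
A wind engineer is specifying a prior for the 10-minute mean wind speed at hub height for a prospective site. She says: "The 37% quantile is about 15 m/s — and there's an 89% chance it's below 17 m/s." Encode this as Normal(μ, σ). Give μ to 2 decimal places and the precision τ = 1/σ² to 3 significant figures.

For Normal(μ,σ), the p-quantile is μ + z_p·σ. Here z_{0.37} = -0.3319, z_{0.89} = 1.227.
So 15 = μ − 0.3319σ and 17 = μ + 1.227σ.
Subtracting: σ = (17 − 15)/(1.227 − (-0.3319)) = 1.28.
Then μ = 15 − (-0.3319)·1.28 = 15.43.
Precision τ = 1/σ² = 1/1.283² = 0.607.

μ = 15.43, τ = 0.607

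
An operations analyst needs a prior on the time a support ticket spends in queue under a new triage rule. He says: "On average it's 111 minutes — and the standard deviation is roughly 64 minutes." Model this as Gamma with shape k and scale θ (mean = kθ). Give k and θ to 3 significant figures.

k ≈ 3.01, θ ≈ 36.9

For Gamma(k, scale θ): mean = kθ, variance = kθ², so CV = 1/√k.
CV = SD/mean = 64/111 = 0.5766, hence k = 1/CV² = 3.01.
Then θ = mean/k = 111/3.01 = 36.9.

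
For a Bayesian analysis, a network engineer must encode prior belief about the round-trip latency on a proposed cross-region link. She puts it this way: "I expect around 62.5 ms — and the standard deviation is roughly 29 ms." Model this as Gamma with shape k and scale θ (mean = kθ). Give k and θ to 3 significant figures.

k ≈ 4.64, θ ≈ 13.5

For Gamma(k, scale θ): mean = kθ, variance = kθ², so CV = 1/√k.
CV = SD/mean = 29/62.5 = 0.464, hence k = 1/CV² = 4.64.
Then θ = mean/k = 62.5/4.64 = 13.5.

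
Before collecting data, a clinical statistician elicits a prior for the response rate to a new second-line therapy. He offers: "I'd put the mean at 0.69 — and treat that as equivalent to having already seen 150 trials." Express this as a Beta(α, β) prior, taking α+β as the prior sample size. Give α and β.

Under the effective-sample-size interpretation, Beta(α, β) has prior mean α/(α+β) and prior sample size α+β.
So α+β = 150 and α/(α+β) = 0.69, giving α = 0.69·150 = 103.5 and β = 150 − 103.5 = 46.5.

α = 103.5, β = 46.5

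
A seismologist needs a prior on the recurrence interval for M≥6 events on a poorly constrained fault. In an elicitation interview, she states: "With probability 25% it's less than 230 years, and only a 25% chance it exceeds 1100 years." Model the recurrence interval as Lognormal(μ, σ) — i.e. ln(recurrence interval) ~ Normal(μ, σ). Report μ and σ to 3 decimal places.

μ ≈ 6.221, σ ≈ 1.160

If T ~ Lognormal(μ,σ) then ln T ~ Normal(μ,σ), so the p-quantile of ln T is μ + z_p·σ.
ln(230) = 5.438 and ln(1100) = 7.003; z_{0.25} = -0.6745, z_{0.75} = 0.6745.
σ = (7.003 − 5.438)/(0.6745 − (-0.6745)) = 1.160.
μ = 5.438 − (-0.6745)·1.160 = 6.221.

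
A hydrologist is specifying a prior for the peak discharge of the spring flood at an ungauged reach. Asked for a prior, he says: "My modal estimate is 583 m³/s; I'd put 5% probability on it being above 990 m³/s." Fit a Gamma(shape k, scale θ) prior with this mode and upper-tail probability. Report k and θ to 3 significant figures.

Gamma(k,θ) with k>1 has mode (k−1)θ, so θ = 583/(k−1).
Need P(X < 990) = 0.95 with θ tied to k this way. Start at k = 2, θ = 583: P(X<990) ≈ 0.506.
Too low — raise k to concentrate. Iterating converges to k ≈ 11.
Then θ = 583/(11−1) ≈ 58.5.

k ≈ 11, θ ≈ 58.5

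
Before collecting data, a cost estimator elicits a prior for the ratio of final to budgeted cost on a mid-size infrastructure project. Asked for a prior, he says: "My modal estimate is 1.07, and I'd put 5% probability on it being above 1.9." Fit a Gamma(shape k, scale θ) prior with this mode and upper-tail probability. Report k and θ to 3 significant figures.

k ≈ 9.46, θ ≈ 0.127

Gamma(k,θ) with k>1 has mode (k−1)θ, so θ = 1.07/(k−1).
Need P(X < 1.9) = 0.95 with θ tied to k this way. Start at k = 2, θ = 1.07: P(X<1.9) ≈ 0.530.
Too low — raise k to concentrate. Iterating converges to k ≈ 9.46.
Then θ = 1.07/(9.46−1) ≈ 0.127.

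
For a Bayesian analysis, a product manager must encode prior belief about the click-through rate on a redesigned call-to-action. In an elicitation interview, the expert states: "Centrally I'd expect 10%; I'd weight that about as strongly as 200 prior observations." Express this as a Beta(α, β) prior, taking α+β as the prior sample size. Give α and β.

α = 20, β = 180

Under the effective-sample-size interpretation, Beta(α, β) has prior mean α/(α+β) and prior sample size α+β.
So α+β = 200 and α/(α+β) = 0.1, giving α = 0.1·200 = 20 and β = 200 − 20 = 180.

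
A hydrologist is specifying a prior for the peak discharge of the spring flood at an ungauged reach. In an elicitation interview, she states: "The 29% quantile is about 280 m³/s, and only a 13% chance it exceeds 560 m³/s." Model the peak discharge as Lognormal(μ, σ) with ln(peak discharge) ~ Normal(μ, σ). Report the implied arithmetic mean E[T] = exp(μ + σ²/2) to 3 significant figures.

If T ~ Lognormal(μ,σ) then ln T ~ Normal(μ,σ), so the p-quantile of ln T is μ + z_p·σ.
ln(280) = 5.635 and ln(560) = 6.328; z_{0.29} = -0.5534, z_{0.87} = 1.126.
σ = (6.328 − 5.635)/(1.126 − (-0.5534)) = 0.413.
μ = 5.635 − (-0.5534)·0.413 = 5.863.
E[T] = exp(μ + σ²/2) = exp(5.863 + 0.0851) = 383 m³/s.

E[T] ≈ 383 m³/s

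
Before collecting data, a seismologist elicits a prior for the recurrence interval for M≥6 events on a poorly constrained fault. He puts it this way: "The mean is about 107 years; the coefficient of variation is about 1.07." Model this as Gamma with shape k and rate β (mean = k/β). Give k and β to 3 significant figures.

k ≈ 0.873, β ≈ 0.00816

For Gamma(k, rate β): mean = k/β, variance = k/β², so CV = 1/√k.
CV = 1.07, hence k = 1/CV² = 0.873.
Then β = k/mean = 0.873/107 = 0.00816.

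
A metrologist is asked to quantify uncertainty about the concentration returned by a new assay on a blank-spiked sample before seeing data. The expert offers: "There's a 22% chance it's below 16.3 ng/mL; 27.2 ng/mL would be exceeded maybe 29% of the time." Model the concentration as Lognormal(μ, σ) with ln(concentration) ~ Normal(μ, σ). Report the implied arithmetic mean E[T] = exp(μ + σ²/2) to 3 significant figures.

If T ~ Lognormal(μ,σ) then ln T ~ Normal(μ,σ), so the p-quantile of ln T is μ + z_p·σ.
ln(16.3) = 2.791 and ln(27.2) = 3.303; z_{0.22} = -0.7722, z_{0.71} = 0.5534.
σ = (3.303 − 2.791)/(0.5534 − (-0.7722)) = 0.386.
μ = 2.791 − (-0.7722)·0.386 = 3.089.
E[T] = exp(μ + σ²/2) = exp(3.089 + 0.0746) = 23.7 ng/mL.

E[T] ≈ 23.7 ng/mL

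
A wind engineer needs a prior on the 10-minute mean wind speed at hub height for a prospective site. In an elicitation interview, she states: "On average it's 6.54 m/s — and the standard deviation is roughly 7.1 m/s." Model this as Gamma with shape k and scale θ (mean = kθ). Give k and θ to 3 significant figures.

k ≈ 0.848, θ ≈ 7.71

For Gamma(k, scale θ): mean = kθ, variance = kθ², so CV = 1/√k.
CV = SD/mean = 7.1/6.54 = 1.086, hence k = 1/CV² = 0.848.
Then θ = mean/k = 6.54/0.848 = 7.71.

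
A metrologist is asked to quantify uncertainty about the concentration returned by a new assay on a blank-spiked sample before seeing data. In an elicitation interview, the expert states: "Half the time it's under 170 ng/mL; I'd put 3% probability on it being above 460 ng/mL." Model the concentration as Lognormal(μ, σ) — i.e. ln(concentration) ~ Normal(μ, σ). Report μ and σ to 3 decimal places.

μ ≈ 5.136, σ ≈ 0.529

If T ~ Lognormal(μ,σ) then ln T ~ Normal(μ,σ), so the p-quantile of ln T is μ + z_p·σ.
ln(170) = 5.136 and ln(460) = 6.131; z_{0.5} = 0, z_{0.97} = 1.881.
σ = (6.131 − 5.136)/(1.881 − (0)) = 0.529.
μ = 5.136 − (0)·0.529 = 5.136.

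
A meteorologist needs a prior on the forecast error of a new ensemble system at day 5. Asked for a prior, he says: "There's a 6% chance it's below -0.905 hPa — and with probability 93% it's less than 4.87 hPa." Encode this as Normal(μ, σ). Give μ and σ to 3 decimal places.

For Normal(μ,σ), the p-quantile is μ + z_p·σ. Here z_{0.06} = -1.555, z_{0.93} = 1.476.
So -0.905 = μ − 1.555σ and 4.87 = μ + 1.476σ.
Subtracting: σ = (4.87 − -0.905)/(1.476 − (-1.555)) = 1.906.
Then μ = -0.905 − (-1.555)·1.906 = 2.058.

μ = 2.058, σ = 1.906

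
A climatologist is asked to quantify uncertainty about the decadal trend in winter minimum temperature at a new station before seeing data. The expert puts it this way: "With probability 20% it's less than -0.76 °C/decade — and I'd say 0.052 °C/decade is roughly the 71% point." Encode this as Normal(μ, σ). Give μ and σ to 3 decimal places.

For Normal(μ,σ), the p-quantile is μ + z_p·σ. Here z_{0.2} = -0.8416, z_{0.71} = 0.5534.
So -0.76 = μ − 0.8416σ and 0.052 = μ + 0.5534σ.
Subtracting: σ = (0.052 − -0.76)/(0.5534 − (-0.8416)) = 0.582.
Then μ = -0.76 − (-0.8416)·0.582 = -0.270.

μ = -0.270, σ = 0.582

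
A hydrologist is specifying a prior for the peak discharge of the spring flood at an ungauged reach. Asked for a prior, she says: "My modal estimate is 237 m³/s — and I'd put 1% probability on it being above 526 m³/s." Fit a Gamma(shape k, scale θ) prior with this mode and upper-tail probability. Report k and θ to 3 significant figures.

Gamma(k,θ) with k>1 has mode (k−1)θ, so θ = 237/(k−1).
Need P(X < 526) = 0.99 with θ tied to k this way. Start at k = 2, θ = 237: P(X<526) ≈ 0.650.
Too low — raise k to concentrate. Iterating converges to k ≈ 8.57.
Then θ = 237/(8.57−1) ≈ 31.3.

k ≈ 8.57, θ ≈ 31.3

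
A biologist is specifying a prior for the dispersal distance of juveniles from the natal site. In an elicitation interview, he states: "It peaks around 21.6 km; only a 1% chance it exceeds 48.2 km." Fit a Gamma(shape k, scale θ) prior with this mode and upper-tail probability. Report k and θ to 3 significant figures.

Gamma(k,θ) with k>1 has mode (k−1)θ, so θ = 21.6/(k−1).
Need P(X < 48.2) = 0.99 with θ tied to k this way. Start at k = 2, θ = 21.6: P(X<48.2) ≈ 0.653.
Too low — raise k to concentrate. Iterating converges to k ≈ 8.46.
Then θ = 21.6/(8.46−1) ≈ 2.89.

k ≈ 8.46, θ ≈ 2.89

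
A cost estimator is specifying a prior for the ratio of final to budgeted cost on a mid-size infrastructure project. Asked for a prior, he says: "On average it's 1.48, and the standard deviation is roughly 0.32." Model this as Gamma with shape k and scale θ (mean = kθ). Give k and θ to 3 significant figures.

For Gamma(k, scale θ): mean = kθ, variance = kθ², so CV = 1/√k.
CV = SD/mean = 0.32/1.48 = 0.2162, hence k = 1/CV² = 21.4.
Then θ = mean/k = 1.48/21.4 = 0.0692.

k ≈ 21.4, θ ≈ 0.0692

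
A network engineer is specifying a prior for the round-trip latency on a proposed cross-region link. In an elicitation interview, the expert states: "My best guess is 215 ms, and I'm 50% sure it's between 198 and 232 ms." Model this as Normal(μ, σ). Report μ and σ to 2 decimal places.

A symmetric 50% interval runs μ ± z·σ with z = 0.6745.
Half-width = 17, so σ = 17/0.6745 = 25.20.
μ is the stated best guess, 215.00.

μ = 215.00, σ = 25.20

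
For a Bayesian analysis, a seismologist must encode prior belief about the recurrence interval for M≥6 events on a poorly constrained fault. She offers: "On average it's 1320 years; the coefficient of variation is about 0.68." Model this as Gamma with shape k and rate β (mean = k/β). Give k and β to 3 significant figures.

For Gamma(k, rate β): mean = k/β, variance = k/β², so CV = 1/√k.
CV = 0.68, hence k = 1/CV² = 2.16.
Then β = k/mean = 2.16/1320 = 0.00164.

k ≈ 2.16, β ≈ 0.00164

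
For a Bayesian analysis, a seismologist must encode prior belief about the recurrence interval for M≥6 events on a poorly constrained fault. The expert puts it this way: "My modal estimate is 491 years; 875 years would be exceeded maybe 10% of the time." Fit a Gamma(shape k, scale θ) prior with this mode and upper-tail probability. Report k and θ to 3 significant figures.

Gamma(k,θ) with k>1 has mode (k−1)θ, so θ = 491/(k−1).
Need P(X < 875) = 0.9 with θ tied to k this way. Start at k = 2, θ = 491: P(X<875) ≈ 0.532.
Too low — raise k to concentrate. Iterating converges to k ≈ 6.7.
Then θ = 491/(6.7−1) ≈ 86.2.

k ≈ 6.7, θ ≈ 86.2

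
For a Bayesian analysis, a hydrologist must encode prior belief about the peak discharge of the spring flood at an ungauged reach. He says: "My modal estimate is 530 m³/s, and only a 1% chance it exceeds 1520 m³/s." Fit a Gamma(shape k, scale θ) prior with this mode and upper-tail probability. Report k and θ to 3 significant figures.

Gamma(k,θ) with k>1 has mode (k−1)θ, so θ = 530/(k−1).
Need P(X < 1520) = 0.99 with θ tied to k this way. Start at k = 2, θ = 530: P(X<1520) ≈ 0.780.
Too low — raise k to concentrate. Iterating converges to k ≈ 5.1.
Then θ = 530/(5.1−1) ≈ 129.

k ≈ 5.1, θ ≈ 129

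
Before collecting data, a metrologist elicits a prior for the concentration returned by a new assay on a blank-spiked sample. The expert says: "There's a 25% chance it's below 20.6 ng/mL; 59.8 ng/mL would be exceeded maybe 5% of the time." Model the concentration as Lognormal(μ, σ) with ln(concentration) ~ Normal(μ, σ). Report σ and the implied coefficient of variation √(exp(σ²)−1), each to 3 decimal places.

If T ~ Lognormal(μ,σ) then ln T ~ Normal(μ,σ), so the p-quantile of ln T is μ + z_p·σ.
ln(20.6) = 3.025 and ln(59.8) = 4.091; z_{0.25} = -0.6745, z_{0.95} = 1.645.
σ = (4.091 − 3.025)/(1.645 − (-0.6745)) = 0.459.
μ = 3.025 − (-0.6745)·0.459 = 3.335.
CV = √(exp(σ²)−1) = √(exp(0.2111)−1) = 0.485.

σ ≈ 0.459, CV ≈ 0.485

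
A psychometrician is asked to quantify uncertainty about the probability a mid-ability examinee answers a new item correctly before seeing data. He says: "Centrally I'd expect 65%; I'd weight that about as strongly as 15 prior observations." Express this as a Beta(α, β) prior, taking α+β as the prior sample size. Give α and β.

α = 9.75, β = 5.25

Under the effective-sample-size interpretation, Beta(α, β) has prior mean α/(α+β) and prior sample size α+β.
So α+β = 15 and α/(α+β) = 0.65, giving α = 0.65·15 = 9.75 and β = 15 − 9.75 = 5.25.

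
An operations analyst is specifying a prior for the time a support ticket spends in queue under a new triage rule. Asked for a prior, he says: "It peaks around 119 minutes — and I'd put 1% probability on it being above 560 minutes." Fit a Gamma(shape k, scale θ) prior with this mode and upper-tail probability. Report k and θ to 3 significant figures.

k ≈ 2.66, θ ≈ 71.5

Gamma(k,θ) with k>1 has mode (k−1)θ, so θ = 119/(k−1).
Need P(X < 560) = 0.99 with θ tied to k this way. Start at k = 2, θ = 119: P(X<560) ≈ 0.948.
Too low — raise k to concentrate. Iterating converges to k ≈ 2.66.
Then θ = 119/(2.66−1) ≈ 71.5.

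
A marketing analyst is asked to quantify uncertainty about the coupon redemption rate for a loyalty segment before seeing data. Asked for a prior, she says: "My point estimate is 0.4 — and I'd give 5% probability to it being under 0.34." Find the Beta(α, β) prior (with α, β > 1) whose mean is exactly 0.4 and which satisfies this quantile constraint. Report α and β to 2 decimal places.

α ≈ 70.25, β ≈ 105.38

With mean 0.4 fixed, write α = 0.4s, β = 0.6s where s = α+β.
Need P(θ < 0.34) = 0.05 under Beta(0.4s, 0.6s). Normal approximation: (q−m)/√(m(1−m)/s) ≈ z_{0.05} = -1.64, so s ≈ 0.4·0.6·(-1.64)²/(0.34−0.4)² = 180.4.
At s = 180.4: P(θ<0.34) ≈ 0.048. Adjusting to match 0.05 gives s ≈ 175.63.
So α = 0.4·175.63 ≈ 70.25, β = 0.6·175.63 ≈ 105.38.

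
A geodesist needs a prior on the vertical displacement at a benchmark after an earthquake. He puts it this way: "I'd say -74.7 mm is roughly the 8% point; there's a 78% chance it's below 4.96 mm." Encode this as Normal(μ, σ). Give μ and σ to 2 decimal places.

The p-quantile of Normal(μ,σ) is μ + z_p·σ, with z_{0.08} = -1.405 and z_{0.78} = 0.7722.
Eliminate σ: μ = (z₂·x₁ − z₁·x₂)/(z₂ − z₁) = (0.7722·-74.7 − (-1.405)·4.96)/2.177 = -23.29.
Then σ = (x₂ − x₁)/(z₂ − z₁) = (4.96 − -74.7)/2.177 = 36.59.

μ = -23.29, σ = 36.59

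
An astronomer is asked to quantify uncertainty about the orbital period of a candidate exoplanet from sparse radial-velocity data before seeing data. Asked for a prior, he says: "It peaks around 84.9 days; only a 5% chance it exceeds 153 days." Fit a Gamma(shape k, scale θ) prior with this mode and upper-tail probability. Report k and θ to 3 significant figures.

k ≈ 9.03, θ ≈ 10.6

Gamma(k,θ) with k>1 has mode (k−1)θ, so θ = 84.9/(k−1).
Need P(X < 153) = 0.95 with θ tied to k this way. Start at k = 2, θ = 84.9: P(X<153) ≈ 0.538.
Too low — raise k to concentrate. Iterating converges to k ≈ 9.03.
Then θ = 84.9/(9.03−1) ≈ 10.6.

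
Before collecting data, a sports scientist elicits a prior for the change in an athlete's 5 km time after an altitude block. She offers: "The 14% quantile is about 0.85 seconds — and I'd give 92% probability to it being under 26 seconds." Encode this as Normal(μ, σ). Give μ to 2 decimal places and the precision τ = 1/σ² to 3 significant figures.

The p-quantile of Normal(μ,σ) is μ + z_p·σ, with z_{0.14} = -1.08 and z_{0.92} = 1.405.
Eliminate σ: μ = (z₂·x₁ − z₁·x₂)/(z₂ − z₁) = (1.405·0.85 − (-1.08)·26)/2.485 = 11.78.
Then σ = (x₂ − x₁)/(z₂ − z₁) = (26 − 0.85)/2.485 = 10.12.
Precision τ = 1/σ² = 1/10.12² = 0.00977.

μ = 11.78, τ = 0.00977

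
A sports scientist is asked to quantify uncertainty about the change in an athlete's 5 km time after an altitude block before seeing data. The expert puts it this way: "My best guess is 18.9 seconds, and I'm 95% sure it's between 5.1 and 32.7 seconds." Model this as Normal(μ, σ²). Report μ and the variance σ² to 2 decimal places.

A symmetric 95% interval runs μ ± z·σ with z = 1.96.
Half-width = 13.8, so σ = 13.8/1.96 = 7.041 and σ² = 49.57.
μ is the stated best guess, 18.90.

μ = 18.90, σ² = 49.57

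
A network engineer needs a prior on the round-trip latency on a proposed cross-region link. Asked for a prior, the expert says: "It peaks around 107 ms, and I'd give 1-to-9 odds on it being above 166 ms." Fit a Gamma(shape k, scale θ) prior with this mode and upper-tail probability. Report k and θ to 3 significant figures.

k ≈ 10.7, θ ≈ 11

Gamma(k,θ) with k>1 has mode (k−1)θ, so θ = 107/(k−1).
Need P(X < 166) = 0.9 with θ tied to k this way. Start at k = 2, θ = 107: P(X<166) ≈ 0.459.
Too low — raise k to concentrate. Iterating converges to k ≈ 10.7.
Then θ = 107/(10.7−1) ≈ 11.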